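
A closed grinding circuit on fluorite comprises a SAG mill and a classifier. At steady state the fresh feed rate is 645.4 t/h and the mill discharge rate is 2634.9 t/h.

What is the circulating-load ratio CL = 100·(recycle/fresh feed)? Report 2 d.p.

CL = 308.26 %

Mill node: discharge = fresh + recycle.
R = M − F = 2634.9 − 645.4 = 1989.5 t/h
CL = 100·R/F = 100·1989.5/645.4 = 308.26 %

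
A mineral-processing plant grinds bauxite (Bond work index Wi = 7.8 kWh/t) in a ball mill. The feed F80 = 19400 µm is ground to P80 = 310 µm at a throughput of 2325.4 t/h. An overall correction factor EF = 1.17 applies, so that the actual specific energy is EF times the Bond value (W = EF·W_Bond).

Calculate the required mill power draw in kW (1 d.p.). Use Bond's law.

W = 10 Wi / √P80 − 10 Wi / √F80
W = 10·7.8·(1/√310 − 1/√19400) = 10·7.8·(0.049617) = 3.8701 kWh/t
Apply correction: 3.8701 × 1.17 = 4.5280 kWh/t
Mill draw = 4.5280 × 2325.4 = 10529.4 kW

P = 10529.4 kW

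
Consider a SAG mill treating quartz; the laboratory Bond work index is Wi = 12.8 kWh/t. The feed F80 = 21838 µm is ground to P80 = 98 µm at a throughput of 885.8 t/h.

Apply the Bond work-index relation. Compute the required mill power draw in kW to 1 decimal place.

Bond:  W = 10 Wi (1/√P − 1/√F)
W = 10·12.8·(1/√98 − 1/√21838) = 10·12.8·(0.094248) = 12.0638 kWh/t
Power = W × throughput = 12.0638 kWh/t × 885.8 t/h = 10686.1 kW

P = 10686.1 kW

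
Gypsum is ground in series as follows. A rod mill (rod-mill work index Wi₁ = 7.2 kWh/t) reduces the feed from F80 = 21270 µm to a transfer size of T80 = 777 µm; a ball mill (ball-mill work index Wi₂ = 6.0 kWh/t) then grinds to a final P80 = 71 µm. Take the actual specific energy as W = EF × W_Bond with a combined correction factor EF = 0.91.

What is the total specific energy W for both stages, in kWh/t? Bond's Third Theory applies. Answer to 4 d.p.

W = 10·Wi·[P80^(−½) − F80^(−½)]
Stage 1 (21270→777 µm, Wi₁=7.2): W₁ = 10·7.2·(0.035875 − 0.006857) = 2.0893 kWh/t
Stage 2 (777→71 µm, Wi₂=6.0): W₂ = 10·6.0·(0.118678 − 0.035875) = 4.9682 kWh/t
W = W₁ + W₂ = 2.0893 + 4.9682 = 7.0575 kWh/t
Corrected W = EF·W_Bond = 0.91·7.0575 = 6.4223 kWh/t

W = 6.4223 kWh/t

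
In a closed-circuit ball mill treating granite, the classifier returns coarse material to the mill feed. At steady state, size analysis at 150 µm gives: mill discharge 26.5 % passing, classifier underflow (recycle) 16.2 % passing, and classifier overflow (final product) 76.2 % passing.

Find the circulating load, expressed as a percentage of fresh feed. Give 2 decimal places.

CL = 482.52 %

Balance %-passing 150 µm (r = R/F):
(1+r)·d = r·u + o ⇒ r = (o−d)/(d−u)
r = (76.2 − 26.5)/(26.5 − 16.2) = 49.7/10.3 = 4.8252
CL = 100·r = 482.52 %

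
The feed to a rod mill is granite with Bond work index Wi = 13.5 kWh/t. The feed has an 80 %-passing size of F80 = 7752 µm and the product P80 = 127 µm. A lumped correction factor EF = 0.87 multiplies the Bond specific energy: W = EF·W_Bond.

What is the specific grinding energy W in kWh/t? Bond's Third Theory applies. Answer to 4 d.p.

W = 10 Wi (1/√P80 − 1/√F80)  [Bond]
1/√127 = 0.088736;  1/√7752 = 0.011358
W = 10·13.5·(0.088736 − 0.011358) = 10.4460 kWh/t
Corrected W = EF·W_Bond = 0.87·10.4460 = 9.0880 kWh/t

W = 9.0880 kWh/t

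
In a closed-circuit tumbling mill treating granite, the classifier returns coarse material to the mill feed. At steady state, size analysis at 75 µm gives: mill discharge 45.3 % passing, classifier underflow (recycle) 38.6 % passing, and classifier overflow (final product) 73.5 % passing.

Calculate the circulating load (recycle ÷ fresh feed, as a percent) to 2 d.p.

Let r = R/F. Size balance at 75 µm:
Fd + Rd = Ru + Fo ⇒ R/F = (o−d)/(d−u)
r = (73.5 − 45.3)/(45.3 − 38.6) = 28.2/6.7 = 4.2090
CL = 100·r = 420.90 %

CL = 420.90 %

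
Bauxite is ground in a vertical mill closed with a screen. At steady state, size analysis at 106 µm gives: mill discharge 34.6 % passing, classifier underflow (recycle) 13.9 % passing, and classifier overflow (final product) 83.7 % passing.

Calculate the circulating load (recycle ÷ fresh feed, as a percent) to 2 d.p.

CL = 237.20 %

Balance %-passing 106 µm (r = R/F):
(1+r)d = ru + o → r = (o−d)/(d−u)
r = (83.7 − 34.6)/(34.6 − 13.9) = 49.1/20.7 = 2.3720
CL = 100·r = 237.20 %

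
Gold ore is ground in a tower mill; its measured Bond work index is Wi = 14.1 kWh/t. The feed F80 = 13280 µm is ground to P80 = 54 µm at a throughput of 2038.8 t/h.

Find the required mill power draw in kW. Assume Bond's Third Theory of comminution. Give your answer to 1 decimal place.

P = 36625.3 kW

W = 10 Wi / √P80 − 10 Wi / √F80
W = 10·14.1·(1/√54 − 1/√13280) = 10·14.1·(0.127405) = 17.9641 kWh/t
Mill draw = 17.9641 × 2038.8 = 36625.3 kW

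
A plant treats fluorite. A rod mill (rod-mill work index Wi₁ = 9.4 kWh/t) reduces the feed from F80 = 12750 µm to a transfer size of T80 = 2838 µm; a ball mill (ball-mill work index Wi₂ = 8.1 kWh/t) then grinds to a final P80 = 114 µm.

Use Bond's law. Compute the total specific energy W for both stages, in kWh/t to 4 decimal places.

W = 10 Wi (1/√P80 − 1/√F80)  [Bond]
Stage 1 (12750→2838 µm, Wi₁=9.4): W₁ = 10·9.4·(0.018771 − 0.008856) = 0.9320 kWh/t
Stage 2 (2838→114 µm, Wi₂=8.1): W₂ = 10·8.1·(0.093659 − 0.018771) = 6.0659 kWh/t
W = W₁ + W₂ = 0.9320 + 6.0659 = 6.9979 kWh/t

W = 6.9979 kWh/t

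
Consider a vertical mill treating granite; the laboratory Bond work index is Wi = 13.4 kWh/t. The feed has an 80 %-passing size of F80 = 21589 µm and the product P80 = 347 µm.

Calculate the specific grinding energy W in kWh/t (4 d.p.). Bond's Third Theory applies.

W = 6.2815 kWh/t

W = 10·Wi·(P80^(-½) − F80^(-½))
1/√347 = 0.053683;  1/√21589 = 0.006806
W = 10·13.4·(0.053683 − 0.006806) = 6.2815 kWh/t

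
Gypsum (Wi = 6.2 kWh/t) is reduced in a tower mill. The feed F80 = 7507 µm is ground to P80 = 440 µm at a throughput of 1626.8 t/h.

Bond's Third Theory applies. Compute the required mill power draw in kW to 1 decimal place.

Bond: W = 10·Wi·(1/√P80 − 1/√F80)
W = 10·6.2·(1/√440 − 1/√7507) = 10·6.2·(0.036132) = 2.2402 kWh/t
Power = W × throughput = 2.2402 kWh/t × 1626.8 t/h = 3644.3 kW

P = 3644.3 kW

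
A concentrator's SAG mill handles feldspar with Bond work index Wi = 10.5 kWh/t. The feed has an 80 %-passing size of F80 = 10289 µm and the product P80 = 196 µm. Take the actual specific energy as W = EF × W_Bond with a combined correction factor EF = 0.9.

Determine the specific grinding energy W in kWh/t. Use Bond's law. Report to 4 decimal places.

W_Bond = 10·Wi·(1/√P₈₀ − 1/√F₈₀)
1/√196 = 0.071429;  1/√10289 = 0.009859
W = 10·10.5·(0.071429 − 0.009859) = 6.4649 kWh/t
Corrected W = EF·W_Bond = 0.9·6.4649 = 5.8184 kWh/t

W = 5.8184 kWh/t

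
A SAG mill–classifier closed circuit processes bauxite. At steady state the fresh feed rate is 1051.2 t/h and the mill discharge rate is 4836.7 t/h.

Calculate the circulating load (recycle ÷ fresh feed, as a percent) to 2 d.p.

M = F + R at steady state, so:
R = M − F = 4836.7 − 1051.2 = 3785.5 t/h
CL = 100·R/F = 100·3785.5/1051.2 = 360.11 %

CL = 360.11 %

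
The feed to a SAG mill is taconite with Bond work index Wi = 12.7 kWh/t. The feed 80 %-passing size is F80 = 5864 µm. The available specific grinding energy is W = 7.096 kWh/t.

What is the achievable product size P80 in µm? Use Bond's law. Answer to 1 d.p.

Bond:  W = 10 Wi (1/√P − 1/√F)
P80^(−½) = W/(10 Wi) + F80^(−½)
  = 7.0960/(10·12.7) + 1/√5864 = 0.055874 + 0.013059 = 0.068933
P80 = (1/0.068933)² = 14.5069² = 210.45 µm

P80 = 210.4 µm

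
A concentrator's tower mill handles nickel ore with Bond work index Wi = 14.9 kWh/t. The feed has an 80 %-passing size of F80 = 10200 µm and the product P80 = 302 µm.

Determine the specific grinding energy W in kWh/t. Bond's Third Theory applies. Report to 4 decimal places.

W = 10·Wi·(P80^(-½) − F80^(-½))
1/√302 = 0.057544;  1/√10200 = 0.009901
W = 10·14.9·(0.057544 − 0.009901) = 7.0987 kWh/t

W = 7.0987 kWh/t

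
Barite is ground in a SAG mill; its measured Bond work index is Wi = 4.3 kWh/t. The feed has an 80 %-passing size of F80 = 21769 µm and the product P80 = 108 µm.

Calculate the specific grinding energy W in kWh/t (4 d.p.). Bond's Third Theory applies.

W = 10 Wi (P80^-0.5 − F80^-0.5)
1/√108 = 0.096225;  1/√21769 = 0.006778
W = 10·4.3·(0.096225 − 0.006778) = 3.8462 kWh/t

W = 3.8462 kWh/t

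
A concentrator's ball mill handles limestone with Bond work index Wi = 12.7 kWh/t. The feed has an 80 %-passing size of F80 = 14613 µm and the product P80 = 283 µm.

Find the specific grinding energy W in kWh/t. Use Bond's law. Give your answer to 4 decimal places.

W = 10 Wi / √P80 − 10 Wi / √F80
1/√283 = 0.059444;  1/√14613 = 0.008272
W = 10·12.7·(0.059444 − 0.008272) = 6.4988 kWh/t

W = 6.4988 kWh/t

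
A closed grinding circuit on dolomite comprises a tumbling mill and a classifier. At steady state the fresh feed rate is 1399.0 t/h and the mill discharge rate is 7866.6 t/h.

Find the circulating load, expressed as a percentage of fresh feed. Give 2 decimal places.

CL = 462.30 %

Steady state: M = F + R.
R = M − F = 7866.6 − 1399.0 = 6467.6 t/h
CL = 100·R/F = 100·6467.6/1399.0 = 462.30 %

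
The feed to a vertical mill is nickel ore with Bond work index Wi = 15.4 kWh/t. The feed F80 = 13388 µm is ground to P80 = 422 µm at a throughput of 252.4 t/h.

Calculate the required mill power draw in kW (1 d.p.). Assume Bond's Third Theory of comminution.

P = 1556.2 kW

W = 10 Wi / √P80 − 10 Wi / √F80
W = 10·15.4·(1/√422 − 1/√13388) = 10·15.4·(0.040037) = 6.1656 kWh/t
P = W·T = 6.1656·252.4 = 1556.2 kW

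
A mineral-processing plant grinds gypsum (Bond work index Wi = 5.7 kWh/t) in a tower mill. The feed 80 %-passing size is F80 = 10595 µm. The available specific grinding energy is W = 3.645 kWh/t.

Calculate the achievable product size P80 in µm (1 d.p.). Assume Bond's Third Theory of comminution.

W = 10 Wi / √P80 − 10 Wi / √F80
⇒ 1/√P80 = W/(10 Wi) + 1/√F80
  = 3.6450/(10·5.7) + 1/√10595 = 0.063947 + 0.009715 = 0.073663
P80 = (1/0.073663)² = 13.5754² = 184.29 µm

P80 = 184.3 µm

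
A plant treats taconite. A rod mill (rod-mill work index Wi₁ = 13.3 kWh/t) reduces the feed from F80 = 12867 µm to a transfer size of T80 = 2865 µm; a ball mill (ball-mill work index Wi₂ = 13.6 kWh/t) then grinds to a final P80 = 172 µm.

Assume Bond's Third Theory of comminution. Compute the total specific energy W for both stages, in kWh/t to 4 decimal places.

W = 10 Wi (P80^-0.5 − F80^-0.5)
Stage 1 (12867→2865 µm, Wi₁=13.3): W₁ = 10·13.3·(0.018683 − 0.008816) = 1.3123 kWh/t
Stage 2 (2865→172 µm, Wi₂=13.6): W₂ = 10·13.6·(0.076249 − 0.018683) = 7.8291 kWh/t
W = W₁ + W₂ = 1.3123 + 7.8291 = 9.1414 kWh/t

W = 9.1414 kWh/t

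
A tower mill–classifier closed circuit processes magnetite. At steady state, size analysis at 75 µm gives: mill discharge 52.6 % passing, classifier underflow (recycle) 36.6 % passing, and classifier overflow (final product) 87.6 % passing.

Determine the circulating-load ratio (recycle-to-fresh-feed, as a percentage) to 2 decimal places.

CL = 218.75 %

Balance %-passing 75 µm (r = R/F):
r = (o − d)/(d − u)
r = (87.6 − 52.6)/(52.6 − 36.6) = 35.0/16.0 = 2.1875
CL = 100·r = 218.75 %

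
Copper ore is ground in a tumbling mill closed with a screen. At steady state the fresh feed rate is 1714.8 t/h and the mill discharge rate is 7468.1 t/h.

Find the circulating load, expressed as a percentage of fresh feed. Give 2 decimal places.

Discharge = new feed + return, hence
R = M − F = 7468.1 − 1714.8 = 5753.3 t/h
CL = 100·R/F = 100·5753.3/1714.8 = 335.51 %

CL = 335.51 %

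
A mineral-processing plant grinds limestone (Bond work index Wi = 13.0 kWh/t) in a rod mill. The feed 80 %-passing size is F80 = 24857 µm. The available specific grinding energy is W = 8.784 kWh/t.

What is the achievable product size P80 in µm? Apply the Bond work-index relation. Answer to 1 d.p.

P80 = 183.1 µm

W = 10 Wi (P80^-0.5 − F80^-0.5)
⇒ 1/√P80 = W/(10·Wi) + 1/√F80
  = 8.7840/(10·13.0) + 1/√24857 = 0.067569 + 0.006343 = 0.073912
P80 = (1/0.073912)² = 13.5296² = 183.05 µm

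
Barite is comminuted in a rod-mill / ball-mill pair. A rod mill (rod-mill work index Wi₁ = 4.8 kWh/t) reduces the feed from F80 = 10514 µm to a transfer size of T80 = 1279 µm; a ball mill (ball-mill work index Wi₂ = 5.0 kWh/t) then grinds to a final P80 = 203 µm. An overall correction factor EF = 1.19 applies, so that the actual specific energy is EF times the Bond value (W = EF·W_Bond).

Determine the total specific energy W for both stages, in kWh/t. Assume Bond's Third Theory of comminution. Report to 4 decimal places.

W = 3.5525 kWh/t

W = 10·Wi·(P80^(-½) − F80^(-½))
Stage 1 (10514→1279 µm, Wi₁=4.8): W₁ = 10·4.8·(0.027962 − 0.009753) = 0.8740 kWh/t
Stage 2 (1279→203 µm, Wi₂=5.0): W₂ = 10·5.0·(0.070186 − 0.027962) = 2.1112 kWh/t
W = W₁ + W₂ = 0.8740 + 2.1112 = 2.9853 kWh/t
With EF = 1.19: W = 2.9853·1.19 = 3.5525 kWh/t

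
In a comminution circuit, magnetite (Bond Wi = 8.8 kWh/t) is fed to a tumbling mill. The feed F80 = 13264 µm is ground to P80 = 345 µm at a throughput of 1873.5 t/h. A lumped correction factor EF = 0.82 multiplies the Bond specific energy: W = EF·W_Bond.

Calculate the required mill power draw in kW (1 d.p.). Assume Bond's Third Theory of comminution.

P = 6104.6 kW

W = 10 Wi (P80^-0.5 − F80^-0.5)
W = 10·8.8·(1/√345 − 1/√13264) = 10·8.8·(0.045155) = 3.9737 kWh/t
With EF = 0.82: W = 3.9737·0.82 = 3.2584 kWh/t
P = W·T = 3.2584·1873.5 = 6104.6 kW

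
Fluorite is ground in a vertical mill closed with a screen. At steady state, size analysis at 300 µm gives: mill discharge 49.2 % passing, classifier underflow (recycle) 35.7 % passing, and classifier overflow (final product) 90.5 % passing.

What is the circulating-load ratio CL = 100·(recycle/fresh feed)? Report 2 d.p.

CL = 305.93 %

Balance %-passing 300 µm (r = R/F):
(1+r)d = ru + o → r = (o−d)/(d−u)
r = (90.5 − 49.2)/(49.2 − 35.7) = 41.3/13.5 = 3.0593
CL = 100·r = 305.93 %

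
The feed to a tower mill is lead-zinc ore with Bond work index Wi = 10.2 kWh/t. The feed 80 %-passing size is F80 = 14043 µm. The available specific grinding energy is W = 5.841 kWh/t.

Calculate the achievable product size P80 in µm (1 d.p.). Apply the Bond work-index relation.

Bond:  W = 10 Wi (1/√P − 1/√F)
P80^-0.5 = F80^-0.5 + W/(10 Wi)
  = 5.8410/(10·10.2) + 1/√14043 = 0.057265 + 0.008439 = 0.065703
P80 = (1/0.065703)² = 15.2199² = 231.65 µm

P80 = 231.6 µm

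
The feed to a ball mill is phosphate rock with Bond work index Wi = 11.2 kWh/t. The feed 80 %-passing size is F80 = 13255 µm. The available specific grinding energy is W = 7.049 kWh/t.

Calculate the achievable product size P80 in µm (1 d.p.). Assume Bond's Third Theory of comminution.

W = 10·Wi·(P80^(-½) − F80^(-½))
⇒ 1/√P80 = W/(10·Wi) + 1/√F80
  = 7.0490/(10·11.2) + 1/√13255 = 0.062938 + 0.008686 = 0.071623
P80 = (1/0.071623)² = 13.9619² = 194.94 µm

P80 = 194.9 µm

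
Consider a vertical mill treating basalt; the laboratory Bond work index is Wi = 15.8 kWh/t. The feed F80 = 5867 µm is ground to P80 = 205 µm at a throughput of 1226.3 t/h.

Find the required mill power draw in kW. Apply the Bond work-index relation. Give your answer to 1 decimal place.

P = 11002.9 kW

W = 10 Wi (P80^-0.5 − F80^-0.5)
W = 10·15.8·(1/√205 − 1/√5867) = 10·15.8·(0.056788) = 8.9724 kWh/t
Mill draw = 8.9724 × 1226.3 = 11002.9 kW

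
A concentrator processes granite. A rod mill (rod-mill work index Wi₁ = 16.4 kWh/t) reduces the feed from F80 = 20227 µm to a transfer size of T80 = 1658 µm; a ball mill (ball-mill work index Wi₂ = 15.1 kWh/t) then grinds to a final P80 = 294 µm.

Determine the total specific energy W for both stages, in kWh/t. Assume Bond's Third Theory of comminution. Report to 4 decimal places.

Bond:  W = 10 Wi (1/√P − 1/√F)
Stage 1 (20227→1658 µm, Wi₁=16.4): W₁ = 10·16.4·(0.024559 − 0.007031) = 2.8745 kWh/t
Stage 2 (1658→294 µm, Wi₂=15.1): W₂ = 10·15.1·(0.058321 − 0.024559) = 5.0981 kWh/t
W = W₁ + W₂ = 2.8745 + 5.0981 = 7.9726 kWh/t

W = 7.9726 kWh/t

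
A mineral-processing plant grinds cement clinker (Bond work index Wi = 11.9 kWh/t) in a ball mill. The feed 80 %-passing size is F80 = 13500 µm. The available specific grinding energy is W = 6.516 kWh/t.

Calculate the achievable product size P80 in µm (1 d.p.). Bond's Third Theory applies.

W = 10 Wi (1/√P80 − 1/√F80)  [Bond]
P80^-0.5 = F80^-0.5 + W/(10 Wi)
  = 6.5160/(10·11.9) + 1/√13500 = 0.054756 + 0.008607 = 0.063363
P80 = (1/0.063363)² = 15.7821² = 249.07 µm

P80 = 249.1 µm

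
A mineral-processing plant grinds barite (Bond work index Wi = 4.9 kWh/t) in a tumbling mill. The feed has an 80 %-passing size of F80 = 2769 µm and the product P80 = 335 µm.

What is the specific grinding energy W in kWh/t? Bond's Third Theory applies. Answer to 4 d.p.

W_Bond = 10·Wi·(1/√P₈₀ − 1/√F₈₀)
1/√335 = 0.054636;  1/√2769 = 0.019004
W = 10·4.9·(0.054636 − 0.019004) = 1.7460 kWh/t

W = 1.7460 kWh/t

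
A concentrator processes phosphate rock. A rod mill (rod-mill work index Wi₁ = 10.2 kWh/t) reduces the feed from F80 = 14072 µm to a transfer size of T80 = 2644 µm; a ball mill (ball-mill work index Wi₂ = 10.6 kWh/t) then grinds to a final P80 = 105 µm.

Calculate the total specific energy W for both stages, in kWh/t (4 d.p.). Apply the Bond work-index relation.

W = 10·Wi·[P80^(−½) − F80^(−½)]
Stage 1 (14072→2644 µm, Wi₁=10.2): W₁ = 10·10.2·(0.019448 − 0.008430) = 1.1238 kWh/t
Stage 2 (2644→105 µm, Wi₂=10.6): W₂ = 10·10.6·(0.097590 − 0.019448) = 8.2831 kWh/t
W = W₁ + W₂ = 1.1238 + 8.2831 = 9.4069 kWh/t

W = 9.4069 kWh/t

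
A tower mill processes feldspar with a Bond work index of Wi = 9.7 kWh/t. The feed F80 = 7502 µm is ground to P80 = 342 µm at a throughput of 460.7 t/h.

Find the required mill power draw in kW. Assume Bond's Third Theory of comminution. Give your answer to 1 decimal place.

P = 1900.5 kW

W_Bond = 10·Wi·(1/√P₈₀ − 1/√F₈₀)
W = 10·9.7·(1/√342 − 1/√7502) = 10·9.7·(0.042528) = 4.1252 kWh/t
P = W·T = 4.1252·460.7 = 1900.5 kW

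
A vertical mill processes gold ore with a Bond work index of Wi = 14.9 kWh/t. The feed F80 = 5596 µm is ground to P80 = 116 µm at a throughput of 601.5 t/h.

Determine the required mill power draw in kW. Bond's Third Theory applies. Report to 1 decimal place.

P = 7123.3 kW

Bond: W = 10·Wi·(1/√P80 − 1/√F80)
W = 10·14.9·(1/√116 − 1/√5596) = 10·14.9·(0.079480) = 11.8425 kWh/t
Mill draw = 11.8425 × 601.5 = 7123.3 kW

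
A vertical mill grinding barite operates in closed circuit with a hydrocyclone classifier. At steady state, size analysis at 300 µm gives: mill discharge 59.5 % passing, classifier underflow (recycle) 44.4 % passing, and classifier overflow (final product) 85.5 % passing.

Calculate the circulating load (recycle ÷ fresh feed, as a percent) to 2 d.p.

CL = 172.19 %

Let r = R/F. Size balance at 300 µm:
(1+r)d = ru + o → r = (o−d)/(d−u)
r = (85.5 − 59.5)/(59.5 − 44.4) = 26.0/15.1 = 1.7219
CL = 100·r = 172.19 %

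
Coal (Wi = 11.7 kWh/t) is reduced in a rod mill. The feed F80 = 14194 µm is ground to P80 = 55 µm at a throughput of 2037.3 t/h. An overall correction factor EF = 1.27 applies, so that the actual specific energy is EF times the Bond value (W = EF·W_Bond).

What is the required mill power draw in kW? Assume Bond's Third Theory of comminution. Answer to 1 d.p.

Bond: W = 10·Wi·(1/√P80 − 1/√F80)
W = 10·11.7·(1/√55 − 1/√14194) = 10·11.7·(0.126446) = 14.7942 kWh/t
Apply correction: 14.7942 × 1.27 = 18.7887 kWh/t
Mill draw = 18.7887 × 2037.3 = 38278.2 kW

P = 38278.2 kW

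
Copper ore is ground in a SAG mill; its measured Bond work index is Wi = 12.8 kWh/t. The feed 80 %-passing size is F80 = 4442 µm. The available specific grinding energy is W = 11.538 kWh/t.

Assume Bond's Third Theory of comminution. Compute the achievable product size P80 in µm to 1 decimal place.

P80 = 90.5 µm

W = 10 Wi / √P80 − 10 Wi / √F80
⇒ 1/√P80 = W/(10·Wi) + 1/√F80
  = 11.5380/(10·12.8) + 1/√4442 = 0.090141 + 0.015004 = 0.105145
P80 = (1/0.105145)² = 9.5107² = 90.45 µm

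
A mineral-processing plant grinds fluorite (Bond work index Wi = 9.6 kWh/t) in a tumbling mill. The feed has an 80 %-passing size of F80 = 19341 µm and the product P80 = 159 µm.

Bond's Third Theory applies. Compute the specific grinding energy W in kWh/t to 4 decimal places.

W = 10 Wi / √P80 − 10 Wi / √F80
1/√159 = 0.079305;  1/√19341 = 0.007191
W = 10·9.6·(0.079305 − 0.007191) = 6.9230 kWh/t

W = 6.9230 kWh/t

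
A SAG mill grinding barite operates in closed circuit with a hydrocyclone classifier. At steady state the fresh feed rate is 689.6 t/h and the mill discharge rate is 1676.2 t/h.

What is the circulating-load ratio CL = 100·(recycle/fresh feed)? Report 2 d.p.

CL = 143.07 %

Mill node: discharge = fresh + recycle.
R = M − F = 1676.2 − 689.6 = 986.6 t/h
CL = 100·R/F = 100·986.6/689.6 = 143.07 %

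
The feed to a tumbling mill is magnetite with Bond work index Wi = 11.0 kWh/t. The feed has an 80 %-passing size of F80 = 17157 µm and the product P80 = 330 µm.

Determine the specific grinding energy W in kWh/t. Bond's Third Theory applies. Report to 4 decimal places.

W = 10·Wi·[P80^(−½) − F80^(−½)]
1/√330 = 0.055048;  1/√17157 = 0.007634
W = 10·11.0·(0.055048 − 0.007634) = 5.2155 kWh/t

W = 5.2155 kWh/t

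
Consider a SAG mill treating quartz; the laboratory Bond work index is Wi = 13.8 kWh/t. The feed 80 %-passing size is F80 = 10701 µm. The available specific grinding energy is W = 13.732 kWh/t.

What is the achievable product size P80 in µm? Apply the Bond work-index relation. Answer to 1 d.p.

P80 = 83.9 µm

Bond: W = 10·Wi·(1/√P80 − 1/√F80)
1/√P80 = 1/√F80 + W/(10·Wi)
  = 13.7320/(10·13.8) + 1/√10701 = 0.099507 + 0.009667 = 0.109174
P80 = (1/0.109174)² = 9.1597² = 83.90 µm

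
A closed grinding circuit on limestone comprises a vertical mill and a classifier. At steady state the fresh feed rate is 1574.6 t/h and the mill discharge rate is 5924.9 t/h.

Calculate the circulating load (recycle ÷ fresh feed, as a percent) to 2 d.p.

CL = 276.28 %

Steady state: M = F + R.
R = M − F = 5924.9 − 1574.6 = 4350.3 t/h
CL = 100·R/F = 100·4350.3/1574.6 = 276.28 %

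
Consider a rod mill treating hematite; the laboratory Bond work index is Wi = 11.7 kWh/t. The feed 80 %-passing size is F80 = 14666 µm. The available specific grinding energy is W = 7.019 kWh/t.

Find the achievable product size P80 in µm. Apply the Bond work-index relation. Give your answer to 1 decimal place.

W_Bond = 10·Wi·(1/√P₈₀ − 1/√F₈₀)
1/√P80 = 1/√F80 + W/(10·Wi)
  = 7.0190/(10·11.7) + 1/√14666 = 0.059991 + 0.008257 = 0.068249
P80 = (1/0.068249)² = 14.6523² = 214.69 µm

P80 = 214.7 µm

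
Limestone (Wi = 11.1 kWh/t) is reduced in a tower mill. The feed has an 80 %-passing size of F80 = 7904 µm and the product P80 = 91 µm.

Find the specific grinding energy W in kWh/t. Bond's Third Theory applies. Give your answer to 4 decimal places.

W = 10.3874 kWh/t

Bond: W = 10·Wi·(1/√P80 − 1/√F80)
1/√91 = 0.104828;  1/√7904 = 0.011248
W = 10·11.1·(0.104828 − 0.011248) = 10.3874 kWh/t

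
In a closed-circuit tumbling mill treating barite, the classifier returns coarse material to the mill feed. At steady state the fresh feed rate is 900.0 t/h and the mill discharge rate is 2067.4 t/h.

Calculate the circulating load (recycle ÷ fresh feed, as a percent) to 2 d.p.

CL = 129.71 %

Steady state: M = F + R.
R = M − F = 2067.4 − 900.0 = 1167.4 t/h
CL = 100·R/F = 100·1167.4/900.0 = 129.71 %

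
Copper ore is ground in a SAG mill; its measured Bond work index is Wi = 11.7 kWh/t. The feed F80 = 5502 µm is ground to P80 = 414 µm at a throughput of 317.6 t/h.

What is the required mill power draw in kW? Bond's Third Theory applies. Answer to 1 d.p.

P = 1325.3 kW

W = 10 Wi (P80^-0.5 − F80^-0.5)
W = 10·11.7·(1/√414 − 1/√5502) = 10·11.7·(0.035666) = 4.1729 kWh/t
Power = W × throughput = 4.1729 kWh/t × 317.6 t/h = 1325.3 kW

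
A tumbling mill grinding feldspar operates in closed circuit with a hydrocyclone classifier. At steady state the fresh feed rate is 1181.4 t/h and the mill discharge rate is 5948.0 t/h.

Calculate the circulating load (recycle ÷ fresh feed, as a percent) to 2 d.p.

CL = 403.47 %

Mill node: discharge = fresh + recycle.
R = M − F = 5948.0 − 1181.4 = 4766.6 t/h
CL = 100·R/F = 100·4766.6/1181.4 = 403.47 %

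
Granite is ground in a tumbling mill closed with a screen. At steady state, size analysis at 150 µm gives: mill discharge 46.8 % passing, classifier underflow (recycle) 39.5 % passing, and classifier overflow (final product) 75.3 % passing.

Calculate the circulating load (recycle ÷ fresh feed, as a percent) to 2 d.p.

CL = 390.41 %

Mass balance on the −150 µm fraction:
(1+r)d = ru + o → r = (o−d)/(d−u)
r = (75.3 − 46.8)/(46.8 − 39.5) = 28.5/7.3 = 3.9041
CL = 100·r = 390.41 %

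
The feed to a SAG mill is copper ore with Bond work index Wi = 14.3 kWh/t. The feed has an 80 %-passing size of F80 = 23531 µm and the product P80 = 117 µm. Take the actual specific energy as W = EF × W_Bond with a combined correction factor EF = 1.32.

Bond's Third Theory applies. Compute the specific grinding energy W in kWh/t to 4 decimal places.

W_Bond = 10·Wi·(1/√P₈₀ − 1/√F₈₀)
1/√117 = 0.092450;  1/√23531 = 0.006519
W = 10·14.3·(0.092450 − 0.006519) = 12.2881 kWh/t
Apply correction: 12.2881 × 1.32 = 16.2203 kWh/t

W = 16.2203 kWh/t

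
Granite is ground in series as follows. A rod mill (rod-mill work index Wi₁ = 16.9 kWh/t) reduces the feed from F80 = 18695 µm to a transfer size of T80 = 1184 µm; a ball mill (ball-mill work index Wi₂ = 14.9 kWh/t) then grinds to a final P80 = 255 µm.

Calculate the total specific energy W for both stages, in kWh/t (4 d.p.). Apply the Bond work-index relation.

W = 8.6760 kWh/t

W_Bond = 10·Wi·(1/√P₈₀ − 1/√F₈₀)
Stage 1 (18695→1184 µm, Wi₁=16.9): W₁ = 10·16.9·(0.029062 − 0.007314) = 3.6754 kWh/t
Stage 2 (1184→255 µm, Wi₂=14.9): W₂ = 10·14.9·(0.062622 − 0.029062) = 5.0005 kWh/t
W = W₁ + W₂ = 3.6754 + 5.0005 = 8.6760 kWh/t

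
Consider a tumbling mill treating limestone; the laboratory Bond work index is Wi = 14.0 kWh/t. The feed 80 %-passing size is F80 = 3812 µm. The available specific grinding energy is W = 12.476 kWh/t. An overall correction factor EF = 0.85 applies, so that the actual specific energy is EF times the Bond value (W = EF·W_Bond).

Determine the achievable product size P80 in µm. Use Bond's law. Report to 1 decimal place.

W_Bond = 10·Wi·(1/√P₈₀ − 1/√F₈₀)
W_Bond = W / EF = 12.476 / 0.85 = 14.6776 kWh/t
⇒ 1/√P80 = W_Bond/(10·Wi) + 1/√F80
  = 14.6776/(10·14.0) + 1/√3812 = 0.104840 + 0.016197 = 0.121037
P80 = (1/0.121037)² = 8.2619² = 68.26 µm

P80 = 68.3 µm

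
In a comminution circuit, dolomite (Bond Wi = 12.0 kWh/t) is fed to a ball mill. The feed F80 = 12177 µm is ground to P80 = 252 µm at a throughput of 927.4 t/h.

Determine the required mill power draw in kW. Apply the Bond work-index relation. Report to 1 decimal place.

W = 10·Wi·[P80^(−½) − F80^(−½)]
W = 10·12.0·(1/√252 − 1/√12177) = 10·12.0·(0.053932) = 6.4718 kWh/t
P = W·T = 6.4718·927.4 = 6002.0 kW

P = 6002.0 kW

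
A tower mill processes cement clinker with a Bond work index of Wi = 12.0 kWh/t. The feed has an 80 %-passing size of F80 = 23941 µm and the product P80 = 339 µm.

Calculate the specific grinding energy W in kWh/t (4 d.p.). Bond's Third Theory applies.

W = 10·Wi·(P80^(-½) − F80^(-½))
1/√339 = 0.054313;  1/√23941 = 0.006463
W = 10·12.0·(0.054313 − 0.006463) = 5.7420 kWh/t

W = 5.7420 kWh/t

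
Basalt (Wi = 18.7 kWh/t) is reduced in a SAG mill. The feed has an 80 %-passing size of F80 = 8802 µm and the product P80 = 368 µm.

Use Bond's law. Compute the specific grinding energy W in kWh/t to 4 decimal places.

W_Bond = 10·Wi·(1/√P₈₀ − 1/√F₈₀)
1/√368 = 0.052129;  1/√8802 = 0.010659
W = 10·18.7·(0.052129 − 0.010659) = 7.7548 kWh/t

W = 7.7548 kWh/t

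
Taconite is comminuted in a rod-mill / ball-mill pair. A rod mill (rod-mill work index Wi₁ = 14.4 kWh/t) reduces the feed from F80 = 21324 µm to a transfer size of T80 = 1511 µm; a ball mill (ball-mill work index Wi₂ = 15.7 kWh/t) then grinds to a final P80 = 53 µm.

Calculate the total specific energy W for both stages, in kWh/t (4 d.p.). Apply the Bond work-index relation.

W = 10 Wi / √P80 − 10 Wi / √F80
Stage 1 (21324→1511 µm, Wi₁=14.4): W₁ = 10·14.4·(0.025726 − 0.006848) = 2.7184 kWh/t
Stage 2 (1511→53 µm, Wi₂=15.7): W₂ = 10·15.7·(0.137361 − 0.025726) = 17.5267 kWh/t
W = W₁ + W₂ = 2.7184 + 17.5267 = 20.2451 kWh/t

W = 20.2451 kWh/t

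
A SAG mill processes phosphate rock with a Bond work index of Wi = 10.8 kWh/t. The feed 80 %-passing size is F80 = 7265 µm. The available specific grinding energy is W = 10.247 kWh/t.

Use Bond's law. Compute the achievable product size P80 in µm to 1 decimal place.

P80 = 88.0 µm

W = 10 Wi / √P80 − 10 Wi / √F80
P80^-0.5 = F80^-0.5 + W/(10 Wi)
  = 10.2470/(10·10.8) + 1/√7265 = 0.094880 + 0.011732 = 0.106612
P80 = (1/0.106612)² = 9.3798² = 87.98 µm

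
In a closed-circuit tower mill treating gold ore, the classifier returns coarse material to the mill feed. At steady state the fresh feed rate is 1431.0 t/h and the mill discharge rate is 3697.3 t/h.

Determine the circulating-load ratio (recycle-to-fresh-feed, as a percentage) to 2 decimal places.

CL = 158.37 %

Steady state: M = F + R.
R = M − F = 3697.3 − 1431.0 = 2266.3 t/h
CL = 100·R/F = 100·2266.3/1431.0 = 158.37 %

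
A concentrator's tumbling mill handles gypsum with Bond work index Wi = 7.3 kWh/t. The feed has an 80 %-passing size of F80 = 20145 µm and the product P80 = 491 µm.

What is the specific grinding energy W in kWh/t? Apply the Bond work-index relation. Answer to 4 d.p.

Bond: W = 10·Wi·(1/√P80 − 1/√F80)
1/√491 = 0.045129;  1/√20145 = 0.007046
W = 10·7.3·(0.045129 − 0.007046) = 2.7801 kWh/t

W = 2.7801 kWh/t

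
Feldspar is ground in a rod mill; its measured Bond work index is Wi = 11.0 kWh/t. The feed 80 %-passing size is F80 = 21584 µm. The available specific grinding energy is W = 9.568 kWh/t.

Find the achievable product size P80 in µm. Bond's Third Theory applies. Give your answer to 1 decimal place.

P80 = 113.7 µm

Bond: W = 10·Wi·(1/√P80 − 1/√F80)
⇒ 1/√P80 = W/(10 Wi) + 1/√F80
  = 9.5680/(10·11.0) + 1/√21584 = 0.086982 + 0.006807 = 0.093788
P80 = (1/0.093788)² = 10.6623² = 113.68 µm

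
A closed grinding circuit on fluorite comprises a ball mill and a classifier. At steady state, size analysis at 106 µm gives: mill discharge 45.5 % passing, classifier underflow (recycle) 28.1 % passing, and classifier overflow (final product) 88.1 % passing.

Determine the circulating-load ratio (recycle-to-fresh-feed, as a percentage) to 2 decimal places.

CL = 244.83 %

Balance %-passing 106 µm (r = R/F):
(1+r)·d = r·u + o ⇒ r = (o−d)/(d−u)
r = (88.1 − 45.5)/(45.5 − 28.1) = 42.6/17.4 = 2.4483
CL = 100·r = 244.83 %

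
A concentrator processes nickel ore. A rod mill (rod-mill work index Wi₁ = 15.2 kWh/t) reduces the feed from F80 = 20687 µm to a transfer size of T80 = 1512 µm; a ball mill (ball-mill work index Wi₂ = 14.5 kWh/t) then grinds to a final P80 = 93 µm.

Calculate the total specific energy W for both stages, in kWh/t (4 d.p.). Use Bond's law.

W = 10 Wi / √P80 − 10 Wi / √F80
Stage 1 (20687→1512 µm, Wi₁=15.2): W₁ = 10·15.2·(0.025717 − 0.006953) = 2.8522 kWh/t
Stage 2 (1512→93 µm, Wi₂=14.5): W₂ = 10·14.5·(0.103695 − 0.025717) = 11.3068 kWh/t
W = W₁ + W₂ = 2.8522 + 11.3068 = 14.1590 kWh/t

W = 14.1590 kWh/t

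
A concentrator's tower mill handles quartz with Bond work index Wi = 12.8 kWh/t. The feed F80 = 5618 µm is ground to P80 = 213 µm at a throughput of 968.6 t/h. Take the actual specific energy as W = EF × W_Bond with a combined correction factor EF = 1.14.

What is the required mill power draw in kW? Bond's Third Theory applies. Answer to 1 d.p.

P = 7798.6 kW

W = 10·Wi·(P80^(-½) − F80^(-½))
W = 10·12.8·(1/√213 − 1/√5618) = 10·12.8·(0.055177) = 7.0627 kWh/t
With EF = 1.14: W = 7.0627·1.14 = 8.0515 kWh/t
P = W·T = 8.0515·968.6 = 7798.6 kW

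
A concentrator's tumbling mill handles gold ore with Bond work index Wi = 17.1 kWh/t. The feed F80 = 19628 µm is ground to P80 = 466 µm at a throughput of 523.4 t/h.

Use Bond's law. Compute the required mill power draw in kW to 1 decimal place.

P = 3507.2 kW

W = 10·Wi·[P80^(−½) − F80^(−½)]
W = 10·17.1·(1/√466 − 1/√19628) = 10·17.1·(0.039186) = 6.7009 kWh/t
P_mill = W·ṁ = 6.7009·523.4 = 3507.2 kW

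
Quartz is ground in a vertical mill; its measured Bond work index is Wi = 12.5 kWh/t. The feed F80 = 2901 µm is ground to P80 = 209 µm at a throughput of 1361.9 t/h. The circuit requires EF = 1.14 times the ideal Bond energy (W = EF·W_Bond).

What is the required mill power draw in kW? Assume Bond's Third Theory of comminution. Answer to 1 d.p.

P = 9821.0 kW

W = 10 Wi / √P80 − 10 Wi / √F80
W = 10·12.5·(1/√209 − 1/√2901) = 10·12.5·(0.050605) = 6.3256 kWh/t
With EF = 1.14: W = 6.3256·1.14 = 7.2112 kWh/t
P = W·T = 7.2112·1361.9 = 9821.0 kW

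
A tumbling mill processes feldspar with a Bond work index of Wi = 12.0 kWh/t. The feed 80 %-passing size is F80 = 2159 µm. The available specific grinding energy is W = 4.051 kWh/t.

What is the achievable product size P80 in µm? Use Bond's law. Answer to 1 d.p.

P80 = 327.2 µm

W = 10 Wi (1/√P80 − 1/√F80)  [Bond]
⇒ 1/√P80 = W/(10·Wi) + 1/√F80
  = 4.0510/(10·12.0) + 1/√2159 = 0.033758 + 0.021522 = 0.055280
P80 = (1/0.055280)² = 18.0898² = 327.24 µm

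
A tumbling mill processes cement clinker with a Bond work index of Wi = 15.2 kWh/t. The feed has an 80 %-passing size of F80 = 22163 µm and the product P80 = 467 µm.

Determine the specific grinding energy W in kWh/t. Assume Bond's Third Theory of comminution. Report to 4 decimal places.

W = 6.0127 kWh/t

W = 10 Wi (P80^-0.5 − F80^-0.5)
1/√467 = 0.046274;  1/√22163 = 0.006717
W = 10·15.2·(0.046274 − 0.006717) = 6.0127 kWh/t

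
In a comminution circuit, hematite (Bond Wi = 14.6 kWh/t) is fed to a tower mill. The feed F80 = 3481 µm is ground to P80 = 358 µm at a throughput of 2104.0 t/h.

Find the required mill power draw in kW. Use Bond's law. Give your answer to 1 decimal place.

P = 11028.7 kW

W_Bond = 10·Wi·(1/√P₈₀ − 1/√F₈₀)
W = 10·14.6·(1/√358 − 1/√3481) = 10·14.6·(0.035902) = 5.2418 kWh/t
P_mill = W·ṁ = 5.2418·2104.0 = 11028.7 kW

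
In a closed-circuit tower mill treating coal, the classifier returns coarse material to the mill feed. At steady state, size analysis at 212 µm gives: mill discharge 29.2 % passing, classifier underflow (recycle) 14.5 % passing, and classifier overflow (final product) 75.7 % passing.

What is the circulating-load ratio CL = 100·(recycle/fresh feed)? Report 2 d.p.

CL = 316.33 %

Let r = R/F. Size balance at 212 µm:
(1+r)d = ru + o → r = (o−d)/(d−u)
r = (75.7 − 29.2)/(29.2 − 14.5) = 46.5/14.7 = 3.1633
CL = 100·r = 316.33 %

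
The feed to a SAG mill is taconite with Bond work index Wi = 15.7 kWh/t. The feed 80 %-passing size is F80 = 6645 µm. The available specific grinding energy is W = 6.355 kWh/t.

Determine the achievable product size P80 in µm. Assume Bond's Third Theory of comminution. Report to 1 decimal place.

P80 = 359.4 µm

W = 10·Wi·[P80^(−½) − F80^(−½)]
⇒ 1/√P80 = W/(10·Wi) + 1/√F80
  = 6.3550/(10·15.7) + 1/√6645 = 0.040478 + 0.012267 = 0.052745
P80 = (1/0.052745)² = 18.9591² = 359.45 µm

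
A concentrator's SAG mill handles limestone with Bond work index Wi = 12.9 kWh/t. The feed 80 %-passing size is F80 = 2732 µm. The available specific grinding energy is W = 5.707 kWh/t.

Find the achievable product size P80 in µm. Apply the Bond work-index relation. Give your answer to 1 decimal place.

W = 10 Wi (P80^-0.5 − F80^-0.5)
P80^(−½) = W/(10 Wi) + F80^(−½)
  = 5.7070/(10·12.9) + 1/√2732 = 0.044240 + 0.019132 = 0.063372
P80 = (1/0.063372)² = 15.7798² = 249.00 µm

P80 = 249.0 µm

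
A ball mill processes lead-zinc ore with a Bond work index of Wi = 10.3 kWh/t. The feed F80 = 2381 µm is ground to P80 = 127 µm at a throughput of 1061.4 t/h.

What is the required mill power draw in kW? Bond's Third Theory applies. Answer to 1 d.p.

W = 10·Wi·[P80^(−½) − F80^(−½)]
W = 10·10.3·(1/√127 − 1/√2381) = 10·10.3·(0.068242) = 7.0289 kWh/t
Mill draw = 7.0289 × 1061.4 = 7460.5 kW

P = 7460.5 kW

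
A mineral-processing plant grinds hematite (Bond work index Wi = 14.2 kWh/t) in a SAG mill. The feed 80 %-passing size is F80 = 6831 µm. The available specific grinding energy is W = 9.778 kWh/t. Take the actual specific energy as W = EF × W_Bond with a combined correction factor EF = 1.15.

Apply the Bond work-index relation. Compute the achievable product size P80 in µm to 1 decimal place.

Bond: W = 10·Wi·(1/√P80 − 1/√F80)
W_Bond = W / EF = 9.778 / 1.15 = 8.5026 kWh/t
P80^(−½) = W_Bond/(10 Wi) + F80^(−½)
  = 8.5026/(10·14.2) + 1/√6831 = 0.059878 + 0.012099 = 0.071977
P80 = (1/0.071977)² = 13.8934² = 193.03 µm

P80 = 193.0 µm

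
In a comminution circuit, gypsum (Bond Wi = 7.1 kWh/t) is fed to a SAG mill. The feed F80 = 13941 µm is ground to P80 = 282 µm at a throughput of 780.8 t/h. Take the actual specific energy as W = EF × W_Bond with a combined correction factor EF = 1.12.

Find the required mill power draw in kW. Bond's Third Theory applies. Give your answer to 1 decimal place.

Bond: W = 10·Wi·(1/√P80 − 1/√F80)
W = 10·7.1·(1/√282 − 1/√13941) = 10·7.1·(0.051080) = 3.6267 kWh/t
W_actual = 1.12 × 3.6267 = 4.0619 kWh/t
P = W·T = 4.0619·780.8 = 3171.5 kW

P = 3171.5 kW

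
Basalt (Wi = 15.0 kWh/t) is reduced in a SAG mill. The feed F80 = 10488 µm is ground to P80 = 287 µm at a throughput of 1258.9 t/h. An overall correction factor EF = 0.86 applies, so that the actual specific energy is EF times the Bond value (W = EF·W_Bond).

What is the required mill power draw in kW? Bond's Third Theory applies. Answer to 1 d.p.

W = 10 Wi (1/√P80 − 1/√F80)  [Bond]
W = 10·15.0·(1/√287 − 1/√10488) = 10·15.0·(0.049264) = 7.3895 kWh/t
With EF = 0.86: W = 7.3895·0.86 = 6.3550 kWh/t
P = W·T = 6.3550·1258.9 = 8000.3 kW

P = 8000.3 kW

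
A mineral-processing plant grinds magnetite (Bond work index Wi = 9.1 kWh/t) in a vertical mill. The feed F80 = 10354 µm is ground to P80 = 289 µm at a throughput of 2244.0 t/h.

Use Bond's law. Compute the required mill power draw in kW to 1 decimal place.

W = 10 Wi (1/√P80 − 1/√F80)  [Bond]
W = 10·9.1·(1/√289 − 1/√10354) = 10·9.1·(0.048996) = 4.4586 kWh/t
Mill draw = 4.4586 × 2244.0 = 10005.2 kW

P = 10005.2 kW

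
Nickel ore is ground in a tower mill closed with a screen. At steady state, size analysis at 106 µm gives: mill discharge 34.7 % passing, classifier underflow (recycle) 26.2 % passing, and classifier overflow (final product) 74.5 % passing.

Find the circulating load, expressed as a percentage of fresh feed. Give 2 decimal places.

Let r = R/F. Size balance at 106 µm:
Fd + Rd = Ru + Fo ⇒ R/F = (o−d)/(d−u)
r = (74.5 − 34.7)/(34.7 − 26.2) = 39.8/8.5 = 4.6824
CL = 100·r = 468.24 %

CL = 468.24 %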